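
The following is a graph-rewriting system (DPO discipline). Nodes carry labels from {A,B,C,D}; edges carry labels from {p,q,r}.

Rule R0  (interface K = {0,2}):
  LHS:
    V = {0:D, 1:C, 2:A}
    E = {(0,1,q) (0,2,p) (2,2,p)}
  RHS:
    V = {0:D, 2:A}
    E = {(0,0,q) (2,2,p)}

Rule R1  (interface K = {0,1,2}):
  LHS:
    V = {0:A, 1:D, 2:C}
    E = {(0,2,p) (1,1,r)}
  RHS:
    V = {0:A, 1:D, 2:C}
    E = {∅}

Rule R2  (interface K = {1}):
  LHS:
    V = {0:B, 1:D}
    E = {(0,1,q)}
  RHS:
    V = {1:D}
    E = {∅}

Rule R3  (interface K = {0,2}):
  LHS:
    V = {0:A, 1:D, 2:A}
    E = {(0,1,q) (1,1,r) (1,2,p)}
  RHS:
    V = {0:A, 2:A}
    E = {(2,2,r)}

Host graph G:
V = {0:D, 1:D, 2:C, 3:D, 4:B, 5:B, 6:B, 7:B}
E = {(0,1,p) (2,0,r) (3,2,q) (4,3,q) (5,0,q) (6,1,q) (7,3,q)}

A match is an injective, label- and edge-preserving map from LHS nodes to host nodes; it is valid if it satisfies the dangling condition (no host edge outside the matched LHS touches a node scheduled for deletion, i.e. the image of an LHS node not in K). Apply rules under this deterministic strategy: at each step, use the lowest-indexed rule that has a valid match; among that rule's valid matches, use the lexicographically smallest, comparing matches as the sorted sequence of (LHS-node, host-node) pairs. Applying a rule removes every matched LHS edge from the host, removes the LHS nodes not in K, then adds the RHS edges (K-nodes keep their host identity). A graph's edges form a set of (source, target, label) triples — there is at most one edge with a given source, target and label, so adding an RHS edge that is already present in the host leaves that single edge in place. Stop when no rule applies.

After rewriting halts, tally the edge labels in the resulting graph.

Answer: p:1 q:1 r:1

Rewrite trace:
[0] host  ⇒  8 nodes, 7 edges  {0-p->1 2-r->0 3-q->2 4-q->3 5-q->0 6-q->1 7-q->3}
[1] R2 @ {0↦4, 1↦3}  ⇒  7 nodes, 6 edges  {0-p->1 2-r->0 3-q->2 5-q->0 6-q->1 7-q->3}
[2] R2 @ {0↦5, 1↦0}  ⇒  6 nodes, 5 edges  {0-p->1 2-r->0 3-q->2 6-q->1 7-q->3}
[3] R2 @ {0↦6, 1↦1}  ⇒  5 nodes, 4 edges  {0-p->1 2-r->0 3-q->2 7-q->3}
[4] R2 @ {0↦7, 1↦3}  ⇒  4 nodes, 3 edges  {0-p->1 2-r->0 3-q->2}
halt: no rule applies after step 4
NF edges: [(0, 1, 'p'), (2, 0, 'r'), (3, 2, 'q')]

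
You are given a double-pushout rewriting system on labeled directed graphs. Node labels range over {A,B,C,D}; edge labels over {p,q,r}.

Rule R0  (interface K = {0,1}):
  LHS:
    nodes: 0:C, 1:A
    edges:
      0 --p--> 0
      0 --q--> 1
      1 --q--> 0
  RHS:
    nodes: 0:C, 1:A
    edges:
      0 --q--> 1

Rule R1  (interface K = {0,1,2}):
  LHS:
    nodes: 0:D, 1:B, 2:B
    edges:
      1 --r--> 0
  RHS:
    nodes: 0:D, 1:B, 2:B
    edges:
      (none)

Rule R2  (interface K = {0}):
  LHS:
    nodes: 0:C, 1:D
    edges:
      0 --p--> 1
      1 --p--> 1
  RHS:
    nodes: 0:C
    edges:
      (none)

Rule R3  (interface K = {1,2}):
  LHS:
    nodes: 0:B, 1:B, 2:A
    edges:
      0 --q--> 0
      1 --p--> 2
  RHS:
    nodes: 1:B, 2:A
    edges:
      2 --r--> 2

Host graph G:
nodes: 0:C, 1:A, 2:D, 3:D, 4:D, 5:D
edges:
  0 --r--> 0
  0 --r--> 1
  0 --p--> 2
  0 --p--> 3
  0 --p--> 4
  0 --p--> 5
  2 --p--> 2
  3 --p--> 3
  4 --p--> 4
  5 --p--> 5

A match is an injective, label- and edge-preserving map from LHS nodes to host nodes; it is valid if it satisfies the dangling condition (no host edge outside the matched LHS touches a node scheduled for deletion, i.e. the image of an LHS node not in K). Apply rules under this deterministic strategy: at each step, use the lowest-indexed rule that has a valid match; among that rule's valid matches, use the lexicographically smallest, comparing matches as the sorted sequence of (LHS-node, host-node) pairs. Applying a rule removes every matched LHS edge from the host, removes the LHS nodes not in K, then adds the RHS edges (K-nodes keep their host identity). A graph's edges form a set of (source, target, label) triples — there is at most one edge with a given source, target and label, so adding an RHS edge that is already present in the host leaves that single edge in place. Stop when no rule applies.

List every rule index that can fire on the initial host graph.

R0: no valid match — LHS pattern not found
R1: no valid match — LHS pattern not found
R2: 4 valid matches — {0↦0, 1↦2}, {0↦0, 1↦3}, {0↦0, 1↦4} (+1 more)
R3: no valid match — LHS pattern not found

Answer: [R2]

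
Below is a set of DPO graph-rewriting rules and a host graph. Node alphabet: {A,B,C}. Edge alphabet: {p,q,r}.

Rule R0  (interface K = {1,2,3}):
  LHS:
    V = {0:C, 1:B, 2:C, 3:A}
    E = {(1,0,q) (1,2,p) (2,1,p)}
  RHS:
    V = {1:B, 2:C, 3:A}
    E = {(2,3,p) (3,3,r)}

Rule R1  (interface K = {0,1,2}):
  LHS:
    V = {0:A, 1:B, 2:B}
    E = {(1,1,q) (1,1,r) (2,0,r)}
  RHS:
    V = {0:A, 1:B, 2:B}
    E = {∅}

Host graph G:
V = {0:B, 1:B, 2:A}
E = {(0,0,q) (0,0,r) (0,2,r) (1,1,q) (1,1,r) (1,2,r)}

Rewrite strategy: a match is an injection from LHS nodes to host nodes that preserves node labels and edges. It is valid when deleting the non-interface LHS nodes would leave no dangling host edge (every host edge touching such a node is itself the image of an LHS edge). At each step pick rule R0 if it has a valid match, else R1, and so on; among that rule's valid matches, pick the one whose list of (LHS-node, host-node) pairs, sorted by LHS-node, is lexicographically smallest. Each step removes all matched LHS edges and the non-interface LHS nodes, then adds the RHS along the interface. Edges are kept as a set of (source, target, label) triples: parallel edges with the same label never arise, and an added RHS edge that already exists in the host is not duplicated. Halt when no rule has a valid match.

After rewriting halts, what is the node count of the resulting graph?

start.  V:3 E:6  edges: 0-q->0 0-r->0 0-r->2 1-q->1 1-r->1 1-r->2
1. fire R1 via {0↦2, 1↦0, 2↦1}  →  V:3 E:3  edges: 0-r->2 1-q->1 1-r->1
2. fire R1 via {0↦2, 1↦1, 2↦0}  →  V:3 E:0  edges: ∅
normal form: no rule applies after step 2
NF nodes: {0:B, 1:B, 2:A}

Answer: 3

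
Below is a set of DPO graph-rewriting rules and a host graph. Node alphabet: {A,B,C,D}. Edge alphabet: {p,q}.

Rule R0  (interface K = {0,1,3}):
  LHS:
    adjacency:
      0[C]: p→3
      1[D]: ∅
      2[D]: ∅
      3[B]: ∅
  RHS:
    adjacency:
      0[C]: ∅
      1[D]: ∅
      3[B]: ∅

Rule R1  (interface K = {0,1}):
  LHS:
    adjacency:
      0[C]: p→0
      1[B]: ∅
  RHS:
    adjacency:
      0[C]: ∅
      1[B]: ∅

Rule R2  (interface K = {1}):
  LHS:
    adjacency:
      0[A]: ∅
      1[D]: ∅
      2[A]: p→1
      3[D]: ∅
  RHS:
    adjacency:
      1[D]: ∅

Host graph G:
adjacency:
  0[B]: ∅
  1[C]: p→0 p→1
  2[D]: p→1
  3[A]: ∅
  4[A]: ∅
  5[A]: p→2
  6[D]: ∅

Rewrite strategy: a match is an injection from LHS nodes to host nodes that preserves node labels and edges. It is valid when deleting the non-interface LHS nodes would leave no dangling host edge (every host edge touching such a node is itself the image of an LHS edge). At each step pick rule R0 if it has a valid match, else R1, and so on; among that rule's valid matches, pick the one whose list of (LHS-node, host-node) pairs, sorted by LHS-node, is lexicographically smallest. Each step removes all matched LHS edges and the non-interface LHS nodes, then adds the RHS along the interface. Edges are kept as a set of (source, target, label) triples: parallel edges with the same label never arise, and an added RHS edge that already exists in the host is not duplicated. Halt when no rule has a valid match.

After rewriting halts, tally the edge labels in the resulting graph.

Answer: p:2

Steps:
start.  V:7 E:4  edges: 1-p->0 1-p->1 2-p->1 5-p->2
1. fire R0 via {0↦1, 1↦2, 2↦6, 3↦0}  →  V:6 E:3  edges: 1-p->1 2-p->1 5-p->2
2. fire R1 via {0↦1, 1↦0}  →  V:6 E:2  edges: 2-p->1 5-p->2
final graph: no rule applies after step 2
NF edges: [(2, 1, 'p'), (5, 2, 'p')]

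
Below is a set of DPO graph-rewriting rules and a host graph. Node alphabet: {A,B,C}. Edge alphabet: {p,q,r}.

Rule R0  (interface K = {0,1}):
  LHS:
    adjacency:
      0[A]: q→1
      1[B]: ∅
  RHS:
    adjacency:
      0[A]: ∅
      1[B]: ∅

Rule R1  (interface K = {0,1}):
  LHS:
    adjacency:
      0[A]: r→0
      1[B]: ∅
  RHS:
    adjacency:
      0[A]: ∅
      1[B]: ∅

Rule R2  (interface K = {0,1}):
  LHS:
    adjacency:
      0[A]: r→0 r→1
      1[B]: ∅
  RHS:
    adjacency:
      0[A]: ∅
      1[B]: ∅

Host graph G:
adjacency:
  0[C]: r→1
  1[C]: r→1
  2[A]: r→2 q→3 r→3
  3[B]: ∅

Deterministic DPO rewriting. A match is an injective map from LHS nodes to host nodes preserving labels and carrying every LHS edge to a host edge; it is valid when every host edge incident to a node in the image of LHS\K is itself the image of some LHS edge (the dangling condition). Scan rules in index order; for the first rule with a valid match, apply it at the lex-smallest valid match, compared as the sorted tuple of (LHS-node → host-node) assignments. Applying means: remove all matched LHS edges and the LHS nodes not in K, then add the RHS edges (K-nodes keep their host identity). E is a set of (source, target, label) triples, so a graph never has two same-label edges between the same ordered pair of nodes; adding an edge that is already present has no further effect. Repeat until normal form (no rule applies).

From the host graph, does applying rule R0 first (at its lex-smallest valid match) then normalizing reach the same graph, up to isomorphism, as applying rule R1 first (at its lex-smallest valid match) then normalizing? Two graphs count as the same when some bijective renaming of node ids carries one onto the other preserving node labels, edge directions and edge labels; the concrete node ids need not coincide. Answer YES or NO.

branch R0-first: apply at {0↦2, 1↦3} → |E|=4, then 1 more step(s) → NF |V|=4 |E|=3 V={0:C, 1:C, 2:A, 3:B} E=0-r->1 1-r->1 2-r->3
branch R1-first: apply at {0↦2, 1↦3} → |E|=4, then 1 more step(s) → NF |V|=4 |E|=3 V={0:C, 1:C, 2:A, 3:B} E=0-r->1 1-r->1 2-r->3
graphs isomorphic (equal up to label-preserving node renaming)

Answer: YES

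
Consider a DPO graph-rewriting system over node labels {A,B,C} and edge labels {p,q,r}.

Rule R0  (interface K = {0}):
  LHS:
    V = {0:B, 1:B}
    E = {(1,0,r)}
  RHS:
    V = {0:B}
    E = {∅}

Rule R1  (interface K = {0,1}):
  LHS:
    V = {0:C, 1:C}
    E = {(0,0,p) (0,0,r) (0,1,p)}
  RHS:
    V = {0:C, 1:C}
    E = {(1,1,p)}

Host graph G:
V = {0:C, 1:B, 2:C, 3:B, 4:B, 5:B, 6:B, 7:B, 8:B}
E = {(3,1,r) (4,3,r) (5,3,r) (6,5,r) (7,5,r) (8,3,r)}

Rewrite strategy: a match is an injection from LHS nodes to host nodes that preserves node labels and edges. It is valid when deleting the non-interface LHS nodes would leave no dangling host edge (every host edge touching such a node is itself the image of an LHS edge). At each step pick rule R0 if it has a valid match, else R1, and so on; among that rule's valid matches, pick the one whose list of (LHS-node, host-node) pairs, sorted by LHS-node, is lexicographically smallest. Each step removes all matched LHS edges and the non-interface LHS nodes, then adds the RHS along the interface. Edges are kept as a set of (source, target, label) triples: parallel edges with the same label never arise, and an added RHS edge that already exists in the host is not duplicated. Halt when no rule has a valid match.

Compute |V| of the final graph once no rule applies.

Answer: 3

Rewrite trace:
[0] host  ⇒  9 nodes, 6 edges  {3-r->1 4-r->3 5-r->3 6-r->5 7-r->5 8-r->3}
[1] R0 @ {0↦3, 1↦4}  ⇒  8 nodes, 5 edges  {3-r->1 5-r->3 6-r->5 7-r->5 8-r->3}
[2] R0 @ {0↦3, 1↦8}  ⇒  7 nodes, 4 edges  {3-r->1 5-r->3 6-r->5 7-r->5}
[3] R0 @ {0↦5, 1↦6}  ⇒  6 nodes, 3 edges  {3-r->1 5-r->3 7-r->5}
[4] R0 @ {0↦5, 1↦7}  ⇒  5 nodes, 2 edges  {3-r->1 5-r->3}
[5] R0 @ {0↦3, 1↦5}  ⇒  4 nodes, 1 edges  {3-r->1}
[6] R0 @ {0↦1, 1↦3}  ⇒  3 nodes, 0 edges  {∅}
halt: no rule applies after step 6
NF nodes: {0:C, 1:B, 2:C}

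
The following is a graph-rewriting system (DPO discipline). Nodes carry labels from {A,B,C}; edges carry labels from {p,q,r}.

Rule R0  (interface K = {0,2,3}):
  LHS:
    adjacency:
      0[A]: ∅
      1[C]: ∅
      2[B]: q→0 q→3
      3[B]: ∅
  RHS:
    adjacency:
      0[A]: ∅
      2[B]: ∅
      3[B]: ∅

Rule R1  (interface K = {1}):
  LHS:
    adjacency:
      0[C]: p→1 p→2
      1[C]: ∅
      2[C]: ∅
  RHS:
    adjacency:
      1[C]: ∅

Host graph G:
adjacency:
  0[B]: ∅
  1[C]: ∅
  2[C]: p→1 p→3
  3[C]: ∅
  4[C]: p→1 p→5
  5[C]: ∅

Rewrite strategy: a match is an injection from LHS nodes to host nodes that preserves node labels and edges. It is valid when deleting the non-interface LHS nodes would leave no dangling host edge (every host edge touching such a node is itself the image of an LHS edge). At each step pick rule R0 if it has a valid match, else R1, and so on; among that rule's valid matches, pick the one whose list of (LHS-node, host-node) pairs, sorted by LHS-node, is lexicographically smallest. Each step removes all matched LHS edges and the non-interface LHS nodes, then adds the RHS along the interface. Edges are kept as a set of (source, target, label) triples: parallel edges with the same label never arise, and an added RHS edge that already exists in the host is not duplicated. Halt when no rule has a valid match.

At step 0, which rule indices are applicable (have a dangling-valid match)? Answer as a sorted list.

R0: no valid match — LHS pattern not found
R1: 2 valid matches — {0↦2, 1↦1, 2↦3}, {0↦4, 1↦1, 2↦5}

Answer: [R1]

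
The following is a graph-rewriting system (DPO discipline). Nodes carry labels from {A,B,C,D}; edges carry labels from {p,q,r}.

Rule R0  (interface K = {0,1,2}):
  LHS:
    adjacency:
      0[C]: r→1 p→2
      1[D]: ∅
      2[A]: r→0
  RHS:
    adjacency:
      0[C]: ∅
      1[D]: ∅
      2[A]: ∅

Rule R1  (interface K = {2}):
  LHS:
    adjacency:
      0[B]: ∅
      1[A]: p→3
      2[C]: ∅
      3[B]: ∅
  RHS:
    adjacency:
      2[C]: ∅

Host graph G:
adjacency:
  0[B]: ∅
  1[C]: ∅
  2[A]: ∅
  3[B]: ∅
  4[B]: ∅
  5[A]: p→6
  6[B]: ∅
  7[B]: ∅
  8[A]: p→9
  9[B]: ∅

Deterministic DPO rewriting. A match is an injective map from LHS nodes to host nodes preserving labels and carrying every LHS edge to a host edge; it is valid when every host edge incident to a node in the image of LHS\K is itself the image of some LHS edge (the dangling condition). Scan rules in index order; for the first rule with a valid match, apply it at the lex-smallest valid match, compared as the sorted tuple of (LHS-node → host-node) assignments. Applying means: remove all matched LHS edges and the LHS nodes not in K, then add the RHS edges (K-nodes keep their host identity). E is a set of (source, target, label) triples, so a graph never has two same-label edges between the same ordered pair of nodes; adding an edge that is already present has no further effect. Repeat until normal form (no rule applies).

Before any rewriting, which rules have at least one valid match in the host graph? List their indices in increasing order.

R0: no valid match — LHS pattern not found
R1: 8 valid matches — {0↦0, 1↦5, 2↦1, 3↦6}, {0↦0, 1↦8, 2↦1, 3↦9}, {0↦3, 1↦5, 2↦1, 3↦6} (+5 more)

Answer: [R1]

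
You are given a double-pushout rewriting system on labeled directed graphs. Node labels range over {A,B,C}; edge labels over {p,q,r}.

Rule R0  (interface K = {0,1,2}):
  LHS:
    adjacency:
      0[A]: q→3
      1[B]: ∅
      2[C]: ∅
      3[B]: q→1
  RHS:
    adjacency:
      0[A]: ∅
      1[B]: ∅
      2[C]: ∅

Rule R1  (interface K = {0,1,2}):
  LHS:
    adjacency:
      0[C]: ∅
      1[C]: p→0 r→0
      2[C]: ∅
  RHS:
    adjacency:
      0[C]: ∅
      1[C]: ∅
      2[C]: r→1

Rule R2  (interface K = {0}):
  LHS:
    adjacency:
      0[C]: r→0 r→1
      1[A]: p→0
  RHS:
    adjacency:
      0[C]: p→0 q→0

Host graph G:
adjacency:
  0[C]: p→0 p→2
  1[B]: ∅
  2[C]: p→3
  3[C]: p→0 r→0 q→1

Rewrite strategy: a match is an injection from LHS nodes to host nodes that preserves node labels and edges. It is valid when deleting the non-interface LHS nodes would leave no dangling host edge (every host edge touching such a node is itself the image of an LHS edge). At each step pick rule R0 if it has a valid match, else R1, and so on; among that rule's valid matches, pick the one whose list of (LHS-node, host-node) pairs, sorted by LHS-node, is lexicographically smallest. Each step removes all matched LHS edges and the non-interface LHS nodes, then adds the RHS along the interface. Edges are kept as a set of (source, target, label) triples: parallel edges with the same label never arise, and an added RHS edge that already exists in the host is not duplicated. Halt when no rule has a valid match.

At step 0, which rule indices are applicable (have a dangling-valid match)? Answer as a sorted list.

Answer: [R1]

Derivation:
R0: no valid match — LHS pattern not found
R1: 1 valid match — {0↦0, 1↦3, 2↦2}
R2: no valid match — LHS pattern not found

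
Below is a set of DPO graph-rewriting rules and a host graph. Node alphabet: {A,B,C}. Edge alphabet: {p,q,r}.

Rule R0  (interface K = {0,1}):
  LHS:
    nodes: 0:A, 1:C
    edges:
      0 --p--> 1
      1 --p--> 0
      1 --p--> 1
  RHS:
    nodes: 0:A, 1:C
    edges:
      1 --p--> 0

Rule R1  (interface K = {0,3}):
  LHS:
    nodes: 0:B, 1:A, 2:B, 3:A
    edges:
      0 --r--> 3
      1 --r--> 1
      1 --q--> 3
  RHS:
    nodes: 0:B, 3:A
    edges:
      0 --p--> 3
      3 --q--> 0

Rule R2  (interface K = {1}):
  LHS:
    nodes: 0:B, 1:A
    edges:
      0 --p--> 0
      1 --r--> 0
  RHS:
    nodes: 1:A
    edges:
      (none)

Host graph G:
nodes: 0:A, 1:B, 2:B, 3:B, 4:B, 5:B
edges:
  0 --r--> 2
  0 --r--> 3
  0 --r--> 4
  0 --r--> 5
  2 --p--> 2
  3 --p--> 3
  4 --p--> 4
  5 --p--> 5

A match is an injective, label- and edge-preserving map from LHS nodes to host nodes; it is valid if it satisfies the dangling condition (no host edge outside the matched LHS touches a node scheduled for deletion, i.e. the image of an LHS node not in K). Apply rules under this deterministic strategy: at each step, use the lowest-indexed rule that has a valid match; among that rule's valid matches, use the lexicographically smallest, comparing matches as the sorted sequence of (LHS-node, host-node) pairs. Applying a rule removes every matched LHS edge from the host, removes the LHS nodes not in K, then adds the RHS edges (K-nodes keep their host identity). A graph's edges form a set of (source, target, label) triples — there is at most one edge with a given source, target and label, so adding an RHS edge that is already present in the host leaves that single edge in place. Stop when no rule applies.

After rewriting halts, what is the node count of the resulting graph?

Answer: 2

Derivation:
[0] host  ⇒  6 nodes, 8 edges  {0-r->2 0-r->3 0-r->4 0-r->5 2-p->2 3-p->3 4-p->4 5-p->5}
[1] R2 @ {0↦2, 1↦0}  ⇒  5 nodes, 6 edges  {0-r->3 0-r->4 0-r->5 3-p->3 4-p->4 5-p->5}
[2] R2 @ {0↦3, 1↦0}  ⇒  4 nodes, 4 edges  {0-r->4 0-r->5 4-p->4 5-p->5}
[3] R2 @ {0↦4, 1↦0}  ⇒  3 nodes, 2 edges  {0-r->5 5-p->5}
[4] R2 @ {0↦5, 1↦0}  ⇒  2 nodes, 0 edges  {∅}
final graph: no rule applies after step 4
NF nodes: {0:A, 1:B}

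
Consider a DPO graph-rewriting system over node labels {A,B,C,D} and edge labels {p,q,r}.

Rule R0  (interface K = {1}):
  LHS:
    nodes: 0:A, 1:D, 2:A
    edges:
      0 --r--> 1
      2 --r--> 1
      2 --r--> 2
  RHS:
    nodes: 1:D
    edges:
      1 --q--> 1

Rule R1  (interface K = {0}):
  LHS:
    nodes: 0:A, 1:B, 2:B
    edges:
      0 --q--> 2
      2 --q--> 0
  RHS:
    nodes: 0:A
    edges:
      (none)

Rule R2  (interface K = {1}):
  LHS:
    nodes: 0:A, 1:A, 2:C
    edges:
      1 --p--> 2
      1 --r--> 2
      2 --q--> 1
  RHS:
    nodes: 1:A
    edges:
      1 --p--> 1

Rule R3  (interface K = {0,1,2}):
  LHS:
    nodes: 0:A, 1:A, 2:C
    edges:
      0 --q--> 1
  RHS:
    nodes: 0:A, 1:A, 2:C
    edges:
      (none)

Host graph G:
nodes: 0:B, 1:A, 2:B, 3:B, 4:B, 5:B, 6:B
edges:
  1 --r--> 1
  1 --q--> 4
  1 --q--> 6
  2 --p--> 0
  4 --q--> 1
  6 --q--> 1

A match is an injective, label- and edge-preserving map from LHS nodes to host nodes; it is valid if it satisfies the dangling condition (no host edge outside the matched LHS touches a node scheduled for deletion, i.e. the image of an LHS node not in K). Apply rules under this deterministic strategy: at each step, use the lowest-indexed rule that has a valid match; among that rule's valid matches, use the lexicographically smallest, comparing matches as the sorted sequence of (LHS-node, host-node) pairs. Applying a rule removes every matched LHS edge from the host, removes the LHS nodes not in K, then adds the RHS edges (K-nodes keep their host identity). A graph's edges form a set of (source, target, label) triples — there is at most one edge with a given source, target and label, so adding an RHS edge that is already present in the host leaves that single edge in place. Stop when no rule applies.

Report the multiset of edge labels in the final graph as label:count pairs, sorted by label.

start.  V:7 E:6  edges: 1-r->1 1-q->4 1-q->6 2-p->0 4-q->1 6-q->1
1. fire R1 via {0↦1, 1↦3, 2↦4}  →  V:5 E:4  edges: 1-r->1 1-q->6 2-p->0 6-q->1
2. fire R1 via {0↦1, 1↦5, 2↦6}  →  V:3 E:2  edges: 1-r->1 2-p->0
normal form: no rule applies after step 2
NF edges: [(1, 1, 'r'), (2, 0, 'p')]

Answer: p:1 r:1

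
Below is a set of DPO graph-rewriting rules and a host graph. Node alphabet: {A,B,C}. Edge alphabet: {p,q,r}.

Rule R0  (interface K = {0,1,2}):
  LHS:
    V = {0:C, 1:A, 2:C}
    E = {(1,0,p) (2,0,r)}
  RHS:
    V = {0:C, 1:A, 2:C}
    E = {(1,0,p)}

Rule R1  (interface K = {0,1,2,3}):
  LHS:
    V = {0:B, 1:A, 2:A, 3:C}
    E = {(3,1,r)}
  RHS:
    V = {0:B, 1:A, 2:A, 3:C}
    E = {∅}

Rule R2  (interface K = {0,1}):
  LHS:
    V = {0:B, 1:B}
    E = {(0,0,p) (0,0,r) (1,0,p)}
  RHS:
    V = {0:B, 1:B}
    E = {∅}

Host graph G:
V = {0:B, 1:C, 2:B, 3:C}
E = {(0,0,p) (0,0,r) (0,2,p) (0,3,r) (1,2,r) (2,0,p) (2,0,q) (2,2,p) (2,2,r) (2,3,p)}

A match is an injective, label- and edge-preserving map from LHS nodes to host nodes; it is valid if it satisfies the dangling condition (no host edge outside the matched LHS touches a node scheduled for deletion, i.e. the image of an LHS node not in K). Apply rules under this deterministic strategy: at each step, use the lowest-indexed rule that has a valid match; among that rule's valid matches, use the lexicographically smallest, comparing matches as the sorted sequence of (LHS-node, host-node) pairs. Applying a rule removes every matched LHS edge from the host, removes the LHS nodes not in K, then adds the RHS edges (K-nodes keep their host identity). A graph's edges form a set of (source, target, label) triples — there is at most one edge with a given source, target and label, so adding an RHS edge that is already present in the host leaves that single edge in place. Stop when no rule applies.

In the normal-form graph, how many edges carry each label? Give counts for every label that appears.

Answer: p:1 q:1 r:2

Steps:
start.  V:4 E:10  edges: 0-p->0 0-r->0 0-p->2 0-r->3 1-r->2 2-p->0 2-q->0 2-p->2 2-r->2 2-p->3
1. fire R2 via {0↦0, 1↦2}  →  V:4 E:7  edges: 0-p->2 0-r->3 1-r->2 2-q->0 2-p->2 2-r->2 2-p->3
2. fire R2 via {0↦2, 1↦0}  →  V:4 E:4  edges: 0-r->3 1-r->2 2-q->0 2-p->3
halt: no rule applies after step 2
NF edges: [(0, 3, 'r'), (1, 2, 'r'), (2, 0, 'q'), (2, 3, 'p')]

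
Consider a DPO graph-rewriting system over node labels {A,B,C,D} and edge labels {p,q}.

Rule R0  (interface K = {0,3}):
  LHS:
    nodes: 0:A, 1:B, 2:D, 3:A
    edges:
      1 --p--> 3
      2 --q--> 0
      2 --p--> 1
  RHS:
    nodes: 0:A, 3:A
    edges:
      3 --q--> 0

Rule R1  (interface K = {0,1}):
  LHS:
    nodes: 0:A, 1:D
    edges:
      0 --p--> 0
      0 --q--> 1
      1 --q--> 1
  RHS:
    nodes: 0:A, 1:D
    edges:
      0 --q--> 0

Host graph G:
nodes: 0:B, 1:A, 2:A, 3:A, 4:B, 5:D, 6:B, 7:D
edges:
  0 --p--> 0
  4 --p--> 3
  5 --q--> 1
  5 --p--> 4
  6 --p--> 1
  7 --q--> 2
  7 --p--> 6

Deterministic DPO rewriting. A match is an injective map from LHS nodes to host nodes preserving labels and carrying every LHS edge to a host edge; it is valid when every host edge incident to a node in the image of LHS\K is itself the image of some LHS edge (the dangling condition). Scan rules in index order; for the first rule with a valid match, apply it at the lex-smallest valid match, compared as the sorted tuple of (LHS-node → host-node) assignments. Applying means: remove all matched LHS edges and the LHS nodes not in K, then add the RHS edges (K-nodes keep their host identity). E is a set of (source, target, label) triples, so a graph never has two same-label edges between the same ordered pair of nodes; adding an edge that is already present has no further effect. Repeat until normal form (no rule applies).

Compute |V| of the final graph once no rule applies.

[0] host  ⇒  8 nodes, 7 edges  {0-p->0 4-p->3 5-q->1 5-p->4 6-p->1 7-q->2 7-p->6}
[1] R0 @ {0↦1, 1↦4, 2↦5, 3↦3}  ⇒  6 nodes, 5 edges  {0-p->0 3-q->1 6-p->1 7-q->2 7-p->6}
[2] R0 @ {0↦2, 1↦6, 2↦7, 3↦1}  ⇒  4 nodes, 3 edges  {0-p->0 1-q->2 3-q->1}
halt: no rule applies after step 2
NF nodes: {0:B, 1:A, 2:A, 3:A}

Answer: 4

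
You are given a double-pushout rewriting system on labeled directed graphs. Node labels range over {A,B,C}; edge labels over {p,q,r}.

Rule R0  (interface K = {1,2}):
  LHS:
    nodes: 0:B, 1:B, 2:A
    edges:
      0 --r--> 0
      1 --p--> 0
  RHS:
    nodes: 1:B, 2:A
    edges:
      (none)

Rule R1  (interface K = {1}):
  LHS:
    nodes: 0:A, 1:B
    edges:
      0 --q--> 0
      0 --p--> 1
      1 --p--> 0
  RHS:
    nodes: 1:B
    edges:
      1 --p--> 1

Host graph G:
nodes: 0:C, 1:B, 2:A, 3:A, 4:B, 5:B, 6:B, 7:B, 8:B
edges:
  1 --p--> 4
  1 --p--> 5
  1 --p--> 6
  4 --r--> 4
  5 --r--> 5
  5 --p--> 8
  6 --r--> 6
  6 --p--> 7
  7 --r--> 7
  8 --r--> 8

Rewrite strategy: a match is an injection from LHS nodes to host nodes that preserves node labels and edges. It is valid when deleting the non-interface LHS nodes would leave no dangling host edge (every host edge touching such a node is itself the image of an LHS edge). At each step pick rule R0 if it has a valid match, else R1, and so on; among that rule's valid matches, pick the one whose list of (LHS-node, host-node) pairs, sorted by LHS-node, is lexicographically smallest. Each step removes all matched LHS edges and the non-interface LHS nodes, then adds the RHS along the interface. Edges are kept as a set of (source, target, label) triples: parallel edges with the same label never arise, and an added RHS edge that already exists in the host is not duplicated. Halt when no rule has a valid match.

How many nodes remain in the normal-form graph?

start.  V:9 E:10  edges: 1-p->4 1-p->5 1-p->6 4-r->4 5-r->5 5-p->8 6-r->6 6-p->7 7-r->7 8-r->8
1. fire R0 via {0↦4, 1↦1, 2↦2}  →  V:8 E:8  edges: 1-p->5 1-p->6 5-r->5 5-p->8 6-r->6 6-p->7 7-r->7 8-r->8
2. fire R0 via {0↦7, 1↦6, 2↦2}  →  V:7 E:6  edges: 1-p->5 1-p->6 5-r->5 5-p->8 6-r->6 8-r->8
3. fire R0 via {0↦6, 1↦1, 2↦2}  →  V:6 E:4  edges: 1-p->5 5-r->5 5-p->8 8-r->8
4. fire R0 via {0↦8, 1↦5, 2↦2}  →  V:5 E:2  edges: 1-p->5 5-r->5
5. fire R0 via {0↦5, 1↦1, 2↦2}  →  V:4 E:0  edges: ∅
normal form: no rule applies after step 5
NF nodes: {0:C, 1:B, 2:A, 3:A}

Answer: 4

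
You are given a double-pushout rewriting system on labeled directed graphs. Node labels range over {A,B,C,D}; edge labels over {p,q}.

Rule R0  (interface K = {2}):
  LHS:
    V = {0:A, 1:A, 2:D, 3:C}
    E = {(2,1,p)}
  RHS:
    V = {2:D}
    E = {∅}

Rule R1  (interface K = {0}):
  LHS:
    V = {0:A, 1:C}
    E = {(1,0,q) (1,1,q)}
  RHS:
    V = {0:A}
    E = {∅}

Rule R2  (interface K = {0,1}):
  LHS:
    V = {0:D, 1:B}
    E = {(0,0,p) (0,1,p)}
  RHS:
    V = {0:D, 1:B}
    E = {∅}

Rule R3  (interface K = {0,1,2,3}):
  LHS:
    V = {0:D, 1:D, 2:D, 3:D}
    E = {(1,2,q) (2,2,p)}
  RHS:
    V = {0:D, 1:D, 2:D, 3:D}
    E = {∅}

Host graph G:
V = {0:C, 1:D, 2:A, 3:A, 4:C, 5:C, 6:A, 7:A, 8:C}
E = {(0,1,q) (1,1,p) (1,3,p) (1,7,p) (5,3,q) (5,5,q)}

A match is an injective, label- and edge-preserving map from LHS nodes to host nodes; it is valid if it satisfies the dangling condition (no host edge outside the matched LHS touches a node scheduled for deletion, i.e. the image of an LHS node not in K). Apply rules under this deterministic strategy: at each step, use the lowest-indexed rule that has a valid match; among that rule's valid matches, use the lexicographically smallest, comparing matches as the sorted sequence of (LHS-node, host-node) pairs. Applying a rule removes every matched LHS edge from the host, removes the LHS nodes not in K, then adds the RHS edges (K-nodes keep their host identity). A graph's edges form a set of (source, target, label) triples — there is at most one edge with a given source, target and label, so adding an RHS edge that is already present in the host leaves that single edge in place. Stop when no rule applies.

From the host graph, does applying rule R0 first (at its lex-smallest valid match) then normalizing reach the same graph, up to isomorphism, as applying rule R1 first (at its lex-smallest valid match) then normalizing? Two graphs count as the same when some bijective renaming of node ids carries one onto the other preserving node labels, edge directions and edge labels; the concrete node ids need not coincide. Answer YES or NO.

Answer: YES

Rewrite trace:
branch R0-first: apply at {0↦2, 1↦7, 2↦1, 3↦4} → |E|=5, then 2 more step(s) → NF |V|=2 |E|=2 V={0:C, 1:D} E=0-q->1 1-p->1
branch R1-first: apply at {0↦3, 1↦5} → |E|=4, then 2 more step(s) → NF |V|=2 |E|=2 V={0:C, 1:D} E=0-q->1 1-p->1
graphs isomorphic (equal up to label-preserving node renaming)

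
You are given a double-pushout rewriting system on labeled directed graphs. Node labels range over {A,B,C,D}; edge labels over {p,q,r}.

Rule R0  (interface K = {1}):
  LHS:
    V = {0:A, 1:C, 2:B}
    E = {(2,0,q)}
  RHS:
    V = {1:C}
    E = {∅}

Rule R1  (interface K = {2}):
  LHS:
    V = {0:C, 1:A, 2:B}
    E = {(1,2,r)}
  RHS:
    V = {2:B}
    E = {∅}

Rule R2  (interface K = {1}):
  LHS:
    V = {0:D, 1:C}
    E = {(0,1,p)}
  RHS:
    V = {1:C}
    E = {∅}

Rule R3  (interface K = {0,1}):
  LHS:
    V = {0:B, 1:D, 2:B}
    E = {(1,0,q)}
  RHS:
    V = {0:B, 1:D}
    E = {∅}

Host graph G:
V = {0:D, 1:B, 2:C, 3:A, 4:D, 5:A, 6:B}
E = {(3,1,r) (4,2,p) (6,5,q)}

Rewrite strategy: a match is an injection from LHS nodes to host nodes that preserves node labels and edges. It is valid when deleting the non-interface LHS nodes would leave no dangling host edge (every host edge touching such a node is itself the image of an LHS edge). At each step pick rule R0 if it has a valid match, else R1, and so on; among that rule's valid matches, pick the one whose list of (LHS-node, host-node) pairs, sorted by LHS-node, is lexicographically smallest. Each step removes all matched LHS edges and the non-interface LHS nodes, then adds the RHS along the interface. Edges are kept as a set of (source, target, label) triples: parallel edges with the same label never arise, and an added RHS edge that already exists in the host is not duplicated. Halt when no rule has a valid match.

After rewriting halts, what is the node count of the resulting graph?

initial: |V|=7 |E|=3  E = 3-r->1 4-p->2 6-q->5
step 1: apply R0 at {0↦5, 1↦2, 2↦6}  → |V|=5 |E|=2  E = 3-r->1 4-p->2
step 2: apply R2 at {0↦4, 1↦2}  → |V|=4 |E|=1  E = 3-r->1
step 3: apply R1 at {0↦2, 1↦3, 2↦1}  → |V|=2 |E|=0  E = ∅
normal form: no rule applies after step 3
NF nodes: {0:D, 1:B}

Answer: 2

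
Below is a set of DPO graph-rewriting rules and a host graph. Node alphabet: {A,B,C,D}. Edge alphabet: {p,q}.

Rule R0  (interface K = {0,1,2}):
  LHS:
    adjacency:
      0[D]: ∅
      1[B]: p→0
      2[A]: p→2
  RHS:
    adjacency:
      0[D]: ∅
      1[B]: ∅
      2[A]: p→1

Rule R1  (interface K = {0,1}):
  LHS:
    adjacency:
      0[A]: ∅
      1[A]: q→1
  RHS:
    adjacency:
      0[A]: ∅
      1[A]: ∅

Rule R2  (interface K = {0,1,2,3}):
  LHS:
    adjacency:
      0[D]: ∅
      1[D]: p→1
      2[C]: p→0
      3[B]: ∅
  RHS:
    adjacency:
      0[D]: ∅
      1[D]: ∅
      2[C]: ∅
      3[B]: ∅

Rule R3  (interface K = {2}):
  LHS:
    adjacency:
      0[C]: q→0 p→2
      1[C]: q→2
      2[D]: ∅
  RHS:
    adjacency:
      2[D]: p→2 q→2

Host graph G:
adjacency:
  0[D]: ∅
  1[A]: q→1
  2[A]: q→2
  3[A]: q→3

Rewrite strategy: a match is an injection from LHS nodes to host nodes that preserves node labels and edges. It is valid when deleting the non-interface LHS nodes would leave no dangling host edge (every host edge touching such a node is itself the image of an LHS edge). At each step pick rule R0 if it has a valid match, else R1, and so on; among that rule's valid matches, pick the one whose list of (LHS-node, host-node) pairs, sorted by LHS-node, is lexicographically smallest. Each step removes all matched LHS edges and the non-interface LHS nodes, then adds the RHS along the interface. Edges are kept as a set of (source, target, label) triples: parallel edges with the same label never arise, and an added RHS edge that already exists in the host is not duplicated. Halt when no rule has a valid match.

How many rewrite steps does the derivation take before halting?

Answer: 3

Rewrite trace:
initial: |V|=4 |E|=3  E = 1-q->1 2-q->2 3-q->3
step 1: apply R1 at {0↦1, 1↦2}  → |V|=4 |E|=2  E = 1-q->1 3-q->3
step 2: apply R1 at {0↦1, 1↦3}  → |V|=4 |E|=1  E = 1-q->1
step 3: apply R1 at {0↦2, 1↦1}  → |V|=4 |E|=0  E = ∅
normal form: no rule applies after step 3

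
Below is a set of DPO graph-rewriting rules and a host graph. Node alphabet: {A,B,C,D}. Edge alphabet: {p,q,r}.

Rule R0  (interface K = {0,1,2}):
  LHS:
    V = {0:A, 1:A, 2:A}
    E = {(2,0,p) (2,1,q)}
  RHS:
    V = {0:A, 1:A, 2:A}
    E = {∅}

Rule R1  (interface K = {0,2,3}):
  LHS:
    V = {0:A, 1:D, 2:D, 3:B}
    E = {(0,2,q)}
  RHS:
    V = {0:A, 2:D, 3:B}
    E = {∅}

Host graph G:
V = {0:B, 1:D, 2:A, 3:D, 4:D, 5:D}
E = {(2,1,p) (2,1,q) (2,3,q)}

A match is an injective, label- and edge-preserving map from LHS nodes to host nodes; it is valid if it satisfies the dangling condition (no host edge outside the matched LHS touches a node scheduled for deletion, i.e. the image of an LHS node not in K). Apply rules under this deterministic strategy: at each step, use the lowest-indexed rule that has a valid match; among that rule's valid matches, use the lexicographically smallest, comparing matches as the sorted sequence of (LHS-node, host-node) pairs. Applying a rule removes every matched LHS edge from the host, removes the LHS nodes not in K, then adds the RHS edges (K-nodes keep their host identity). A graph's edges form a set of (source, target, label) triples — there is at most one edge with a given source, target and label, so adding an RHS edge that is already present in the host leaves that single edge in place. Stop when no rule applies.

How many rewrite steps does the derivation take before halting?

Answer: 2

Rewrite trace:
start.  V:6 E:3  edges: 2-p->1 2-q->1 2-q->3
1. fire R1 via {0↦2, 1↦4, 2↦1, 3↦0}  →  V:5 E:2  edges: 2-p->1 2-q->3
2. fire R1 via {0↦2, 1↦5, 2↦3, 3↦0}  →  V:4 E:1  edges: 2-p->1
normal form: no rule applies after step 2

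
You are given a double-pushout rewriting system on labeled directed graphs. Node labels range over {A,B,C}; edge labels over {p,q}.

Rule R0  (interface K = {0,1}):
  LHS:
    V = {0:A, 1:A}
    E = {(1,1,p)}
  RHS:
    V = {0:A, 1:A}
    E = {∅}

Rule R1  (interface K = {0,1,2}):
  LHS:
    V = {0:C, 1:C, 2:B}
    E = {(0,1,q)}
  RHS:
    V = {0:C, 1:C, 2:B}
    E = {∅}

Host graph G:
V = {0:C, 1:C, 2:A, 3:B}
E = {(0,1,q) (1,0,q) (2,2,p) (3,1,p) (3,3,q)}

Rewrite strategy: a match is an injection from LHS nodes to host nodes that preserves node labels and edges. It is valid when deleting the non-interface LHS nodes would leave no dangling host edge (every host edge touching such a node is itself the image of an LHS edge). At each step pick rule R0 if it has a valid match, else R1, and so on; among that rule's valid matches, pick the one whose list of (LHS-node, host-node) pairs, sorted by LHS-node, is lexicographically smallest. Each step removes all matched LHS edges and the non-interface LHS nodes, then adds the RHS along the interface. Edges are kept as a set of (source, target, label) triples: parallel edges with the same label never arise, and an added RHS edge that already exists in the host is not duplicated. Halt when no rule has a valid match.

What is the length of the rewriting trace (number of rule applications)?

initial: |V|=4 |E|=5  E = 0-q->1 1-q->0 2-p->2 3-p->1 3-q->3
step 1: apply R1 at {0↦0, 1↦1, 2↦3}  → |V|=4 |E|=4  E = 1-q->0 2-p->2 3-p->1 3-q->3
step 2: apply R1 at {0↦1, 1↦0, 2↦3}  → |V|=4 |E|=3  E = 2-p->2 3-p->1 3-q->3
normal form: no rule applies after step 2

Answer: 2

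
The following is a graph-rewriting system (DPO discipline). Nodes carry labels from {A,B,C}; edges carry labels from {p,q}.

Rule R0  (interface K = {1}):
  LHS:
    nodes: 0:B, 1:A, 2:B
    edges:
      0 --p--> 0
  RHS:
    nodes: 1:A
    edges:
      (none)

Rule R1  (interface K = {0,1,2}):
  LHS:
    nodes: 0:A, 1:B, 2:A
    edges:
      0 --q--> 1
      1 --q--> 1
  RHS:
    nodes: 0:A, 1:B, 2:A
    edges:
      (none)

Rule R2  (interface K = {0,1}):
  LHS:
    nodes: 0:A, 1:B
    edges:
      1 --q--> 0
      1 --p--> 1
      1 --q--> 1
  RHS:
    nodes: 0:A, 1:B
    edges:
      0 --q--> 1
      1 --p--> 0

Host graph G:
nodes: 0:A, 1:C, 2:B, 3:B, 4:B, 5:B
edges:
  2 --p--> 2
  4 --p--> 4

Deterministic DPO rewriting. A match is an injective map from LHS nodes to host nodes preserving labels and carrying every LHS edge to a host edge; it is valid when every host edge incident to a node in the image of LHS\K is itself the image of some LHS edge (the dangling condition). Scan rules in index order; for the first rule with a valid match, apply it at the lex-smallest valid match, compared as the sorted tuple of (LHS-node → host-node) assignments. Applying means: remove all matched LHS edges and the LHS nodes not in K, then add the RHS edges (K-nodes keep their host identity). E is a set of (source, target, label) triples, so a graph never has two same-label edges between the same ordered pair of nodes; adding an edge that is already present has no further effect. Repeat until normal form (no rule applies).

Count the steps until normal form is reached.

[0] host  ⇒  6 nodes, 2 edges  {2-p->2 4-p->4}
[1] R0 @ {0↦2, 1↦0, 2↦3}  ⇒  4 nodes, 1 edges  {4-p->4}
[2] R0 @ {0↦4, 1↦0, 2↦5}  ⇒  2 nodes, 0 edges  {∅}
final graph: no rule applies after step 2

Answer: 2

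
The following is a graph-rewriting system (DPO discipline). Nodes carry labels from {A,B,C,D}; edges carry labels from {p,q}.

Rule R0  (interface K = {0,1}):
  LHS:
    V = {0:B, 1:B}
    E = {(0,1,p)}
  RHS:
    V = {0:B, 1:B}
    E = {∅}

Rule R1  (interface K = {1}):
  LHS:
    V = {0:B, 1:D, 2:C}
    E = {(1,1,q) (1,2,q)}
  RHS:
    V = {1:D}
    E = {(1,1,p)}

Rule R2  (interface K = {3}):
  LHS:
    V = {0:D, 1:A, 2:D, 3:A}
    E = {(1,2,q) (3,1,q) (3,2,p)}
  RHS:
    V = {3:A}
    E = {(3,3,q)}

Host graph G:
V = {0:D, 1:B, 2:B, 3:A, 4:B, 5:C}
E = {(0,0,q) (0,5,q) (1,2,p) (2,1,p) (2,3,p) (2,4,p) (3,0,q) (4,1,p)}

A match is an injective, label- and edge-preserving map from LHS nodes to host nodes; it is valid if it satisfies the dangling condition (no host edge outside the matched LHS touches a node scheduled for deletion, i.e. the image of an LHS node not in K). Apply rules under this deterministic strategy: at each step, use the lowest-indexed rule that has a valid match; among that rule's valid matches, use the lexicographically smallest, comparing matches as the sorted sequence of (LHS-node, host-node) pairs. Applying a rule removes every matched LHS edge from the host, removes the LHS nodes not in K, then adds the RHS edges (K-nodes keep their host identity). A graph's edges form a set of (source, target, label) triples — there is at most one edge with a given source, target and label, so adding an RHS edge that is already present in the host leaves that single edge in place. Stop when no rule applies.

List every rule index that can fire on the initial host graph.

Answer: [R0]

Steps:
R0: 4 valid matches — {0↦1, 1↦2}, {0↦2, 1↦1}, {0↦2, 1↦4} (+1 more)
R1: no valid match — 3 raw matches, all fail dangling condition
R2: no valid match — LHS pattern not found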